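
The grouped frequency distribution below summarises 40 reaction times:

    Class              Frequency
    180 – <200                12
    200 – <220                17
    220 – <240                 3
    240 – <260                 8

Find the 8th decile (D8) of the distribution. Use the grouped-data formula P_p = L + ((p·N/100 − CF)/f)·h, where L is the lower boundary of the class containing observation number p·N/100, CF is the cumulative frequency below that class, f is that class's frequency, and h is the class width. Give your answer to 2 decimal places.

240.00

N = 40; target position k = 80/100 · 40 = 32.
Cumulative frequencies: 12, 29, 32, 40.
Observation 32 falls in the class 220 – <240.
L = 220, CF = 29, f = 3, h = 20.
P80 = 220 + ((32 − 29)/3)·20 = 220 + 20 = 240.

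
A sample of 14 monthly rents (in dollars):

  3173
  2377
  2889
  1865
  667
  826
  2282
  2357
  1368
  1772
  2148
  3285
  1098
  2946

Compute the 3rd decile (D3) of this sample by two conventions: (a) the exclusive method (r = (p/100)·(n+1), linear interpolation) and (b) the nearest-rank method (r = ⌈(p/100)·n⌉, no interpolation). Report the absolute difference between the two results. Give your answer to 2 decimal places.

Sorted: 667, 826, 1098, 1368, 1772, 1865, 2148, 2282, 2357, 2377, 2889, 2946, 3173, 3285.
n = 14.
(a) r = 4.5; between ranks 4 (1368) and 5 (1772): 1570.
(b) the nearest-rank method: rank 5 → 1772.
|1570 − 1772| = 202.

202.00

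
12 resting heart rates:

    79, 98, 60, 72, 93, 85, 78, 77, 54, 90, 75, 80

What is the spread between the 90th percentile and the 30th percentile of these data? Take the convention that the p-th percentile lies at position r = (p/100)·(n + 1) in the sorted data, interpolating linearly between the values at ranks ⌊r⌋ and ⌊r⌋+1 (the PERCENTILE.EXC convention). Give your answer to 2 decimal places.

21.80

Sorted: 54, 60, 72, 75, 77, 78, 79, 80, 85, 90, 93, 98.
n = 12.
P30: r = 3.9; ranks 3–4 are 72, 75; interpolating gives 74.7.
P90: r = 11.7; ranks 11–12 are 93, 98; interpolating gives 96.5.
Difference: 96.5 − 74.7 = 21.8.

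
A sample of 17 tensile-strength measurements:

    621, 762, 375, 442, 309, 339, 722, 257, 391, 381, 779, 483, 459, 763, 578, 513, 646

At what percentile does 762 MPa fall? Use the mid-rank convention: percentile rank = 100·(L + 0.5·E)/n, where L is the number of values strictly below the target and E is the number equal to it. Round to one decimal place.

85.3

Sorted: 257, 309, 339, 375, 381, 391, 442, 459, 483, 513, 578, 621, 646, 722, 762, 763, 779.
Count below 762: L = 14; count equal: E = 1; n = 17.
Percentile rank = 100·(14 + 0.5·1)/17 = 100·14.5/17 = 85.29.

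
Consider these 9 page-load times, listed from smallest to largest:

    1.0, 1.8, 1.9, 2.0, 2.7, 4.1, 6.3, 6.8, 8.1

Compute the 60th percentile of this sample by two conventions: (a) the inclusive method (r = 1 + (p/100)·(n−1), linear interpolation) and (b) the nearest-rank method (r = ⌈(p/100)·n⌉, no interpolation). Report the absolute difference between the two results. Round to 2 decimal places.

n = 9.
(a) r = 5.8; between ranks 5 (2.7) and 6 (4.1): 3.82.
(b) the nearest-rank method: rank 6 → 4.1.
|3.82 − 4.1| = 0.28.

0.28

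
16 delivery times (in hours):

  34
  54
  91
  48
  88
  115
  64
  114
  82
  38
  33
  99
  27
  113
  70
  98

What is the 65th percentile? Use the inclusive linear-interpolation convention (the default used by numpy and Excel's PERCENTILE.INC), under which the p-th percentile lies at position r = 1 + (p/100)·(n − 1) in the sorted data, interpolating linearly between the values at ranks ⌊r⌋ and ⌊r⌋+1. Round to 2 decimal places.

Sorted: 27, 33, 34, 38, 48, 54, 64, 70, 82, 88, 91, 98, 99, 113, 114, 115.
n = 16.
r = 1 + (65/100)·(16 − 1) = 1 + 9.75 = 10.75.
Rank 10 is 88 and rank 11 is 91.
Interpolate: 88 + 0.75·(91 − 88) = 88 + 0.75·3 = 90.25.

90.25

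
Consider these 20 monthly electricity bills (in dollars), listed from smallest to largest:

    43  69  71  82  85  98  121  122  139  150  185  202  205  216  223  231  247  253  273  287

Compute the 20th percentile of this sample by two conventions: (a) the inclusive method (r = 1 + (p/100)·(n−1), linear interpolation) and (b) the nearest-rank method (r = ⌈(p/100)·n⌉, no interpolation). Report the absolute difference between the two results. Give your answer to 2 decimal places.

2.40

n = 20.
(a) r = 4.8; between ranks 4 (82) and 5 (85): 84.4.
(b) the nearest-rank method: rank 4 → 82.
|84.4 − 82| = 2.4.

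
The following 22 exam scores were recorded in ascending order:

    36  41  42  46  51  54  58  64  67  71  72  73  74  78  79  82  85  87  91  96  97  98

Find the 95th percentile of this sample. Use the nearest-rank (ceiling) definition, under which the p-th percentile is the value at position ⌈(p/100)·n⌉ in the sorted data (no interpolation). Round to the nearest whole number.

97

n = 22.
Position = ⌈95/100 · 22⌉ = ⌈20.9⌉ = 21.
The value at rank 21 is 97.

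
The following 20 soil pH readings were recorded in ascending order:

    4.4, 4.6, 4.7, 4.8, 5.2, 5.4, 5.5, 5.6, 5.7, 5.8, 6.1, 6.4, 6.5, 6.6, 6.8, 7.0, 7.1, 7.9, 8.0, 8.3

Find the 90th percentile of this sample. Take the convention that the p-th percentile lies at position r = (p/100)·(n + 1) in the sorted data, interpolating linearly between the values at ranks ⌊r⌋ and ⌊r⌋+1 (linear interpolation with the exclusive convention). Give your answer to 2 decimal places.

7.99

n = 20.
r = (90/100)·(20 + 1) = 18.9.
Rank 18 is 7.9 and rank 19 is 8.0.
Interpolate: 7.9 + 0.9·(8.0 − 7.9) = 7.9 + 0.9·0.1 = 7.99.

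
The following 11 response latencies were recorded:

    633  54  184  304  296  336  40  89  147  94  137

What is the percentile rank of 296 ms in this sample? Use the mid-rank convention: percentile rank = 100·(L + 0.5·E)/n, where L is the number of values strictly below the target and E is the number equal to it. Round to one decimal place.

Sorted: 40, 54, 89, 94, 137, 147, 184, 296, 304, 336, 633.
Count below 296: L = 7; count equal: E = 1; n = 11.
Percentile rank = 100·(7 + 0.5·1)/11 = 100·7.5/11 = 68.18.

68.2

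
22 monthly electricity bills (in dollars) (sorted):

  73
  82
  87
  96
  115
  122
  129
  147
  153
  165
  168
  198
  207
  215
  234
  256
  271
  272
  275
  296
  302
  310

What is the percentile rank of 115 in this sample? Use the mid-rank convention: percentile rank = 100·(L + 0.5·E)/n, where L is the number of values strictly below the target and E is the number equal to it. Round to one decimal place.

Count below 115: L = 4; count equal: E = 1; n = 22.
Percentile rank = 100·(4 + 0.5·1)/22 = 100·4.5/22 = 20.45.

20.5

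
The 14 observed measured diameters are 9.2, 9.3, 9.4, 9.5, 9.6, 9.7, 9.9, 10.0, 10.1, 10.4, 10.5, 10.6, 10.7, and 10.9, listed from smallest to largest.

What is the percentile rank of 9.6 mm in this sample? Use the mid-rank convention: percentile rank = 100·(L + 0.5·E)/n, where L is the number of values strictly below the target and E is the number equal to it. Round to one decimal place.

Count below 9.6: L = 4; count equal: E = 1; n = 14.
Percentile rank = 100·(4 + 0.5·1)/14 = 100·4.5/14 = 32.14.

32.1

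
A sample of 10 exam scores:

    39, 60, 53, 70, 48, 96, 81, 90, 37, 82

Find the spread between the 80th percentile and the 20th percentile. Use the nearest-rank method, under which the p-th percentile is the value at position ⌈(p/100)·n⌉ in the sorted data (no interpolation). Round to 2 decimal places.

Sorted: 37, 39, 48, 53, 60, 70, 81, 82, 90, 96.
n = 10.
P20: rank ⌈20/100·10⌉ = 2 → 39.
P80: rank ⌈80/100·10⌉ = 8 → 82.
Difference: 82 − 39 = 43.

43.00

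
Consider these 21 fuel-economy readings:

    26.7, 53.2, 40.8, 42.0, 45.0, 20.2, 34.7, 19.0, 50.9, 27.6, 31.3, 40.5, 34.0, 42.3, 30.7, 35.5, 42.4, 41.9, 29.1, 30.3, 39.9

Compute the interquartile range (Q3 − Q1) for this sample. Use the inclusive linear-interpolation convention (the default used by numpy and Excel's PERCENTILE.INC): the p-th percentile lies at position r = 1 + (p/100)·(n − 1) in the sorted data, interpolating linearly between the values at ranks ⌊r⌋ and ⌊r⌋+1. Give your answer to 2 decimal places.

11.70

Sorted: 19.0, 20.2, 26.7, 27.6, 29.1, 30.3, 30.7, 31.3, 34.0, 34.7, 35.5, 39.9, 40.5, 40.8, 41.9, 42.0, 42.3, 42.4, 45.0, 50.9, 53.2.
n = 21.
P25: r = 6 (integer) → 30.3.
P75: r = 16 (integer) → 42.
Difference: 42 − 30.3 = 11.7.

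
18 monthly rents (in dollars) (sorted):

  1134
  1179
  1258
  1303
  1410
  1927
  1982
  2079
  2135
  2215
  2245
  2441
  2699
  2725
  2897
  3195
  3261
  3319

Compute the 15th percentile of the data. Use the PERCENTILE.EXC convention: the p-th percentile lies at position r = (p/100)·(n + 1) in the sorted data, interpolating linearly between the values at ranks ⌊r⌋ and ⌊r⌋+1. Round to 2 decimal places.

1246.15

n = 18.
r = (15/100)·(18 + 1) = 2.85.
Rank 2 is 1179 and rank 3 is 1258.
Interpolate: 1179 + 0.85·(1258 − 1179) = 1179 + 0.85·79 = 1246.15.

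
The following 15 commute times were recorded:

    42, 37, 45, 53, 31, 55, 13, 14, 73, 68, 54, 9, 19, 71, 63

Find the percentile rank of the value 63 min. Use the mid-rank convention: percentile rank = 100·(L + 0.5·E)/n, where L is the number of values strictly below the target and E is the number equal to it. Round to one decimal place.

Sorted: 9, 13, 14, 19, 31, 37, 42, 45, 53, 54, 55, 63, 68, 71, 73.
Count below 63: L = 11; count equal: E = 1; n = 15.
Percentile rank = 100·(11 + 0.5·1)/15 = 100·11.5/15 = 76.67.

76.7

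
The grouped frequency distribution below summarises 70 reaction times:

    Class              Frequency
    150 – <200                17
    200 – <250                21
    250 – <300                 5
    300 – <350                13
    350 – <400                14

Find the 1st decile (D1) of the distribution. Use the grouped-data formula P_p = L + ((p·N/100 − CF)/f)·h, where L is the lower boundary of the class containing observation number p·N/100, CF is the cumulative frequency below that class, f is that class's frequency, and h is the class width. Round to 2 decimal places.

170.59

N = 70; target position k = 10/100 · 70 = 7.
Cumulative frequencies: 17, 38, 43, 56, 70.
Observation 7 falls in the class 150 – <200.
L = 150, CF = 0, f = 17, h = 50.
P10 = 150 + ((7 − 0)/17)·50 = 150 + 20.5882 = 170.588.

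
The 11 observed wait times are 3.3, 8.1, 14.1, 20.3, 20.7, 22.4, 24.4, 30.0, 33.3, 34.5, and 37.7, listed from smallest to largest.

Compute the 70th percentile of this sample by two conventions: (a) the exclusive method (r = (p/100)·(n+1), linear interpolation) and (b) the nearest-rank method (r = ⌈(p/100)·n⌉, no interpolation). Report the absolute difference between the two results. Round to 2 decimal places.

1.32

n = 11.
(a) r = 8.4; between ranks 8 (30.0) and 9 (33.3): 31.32.
(b) the nearest-rank method: rank 8 → 30.
|31.32 − 30| = 1.32.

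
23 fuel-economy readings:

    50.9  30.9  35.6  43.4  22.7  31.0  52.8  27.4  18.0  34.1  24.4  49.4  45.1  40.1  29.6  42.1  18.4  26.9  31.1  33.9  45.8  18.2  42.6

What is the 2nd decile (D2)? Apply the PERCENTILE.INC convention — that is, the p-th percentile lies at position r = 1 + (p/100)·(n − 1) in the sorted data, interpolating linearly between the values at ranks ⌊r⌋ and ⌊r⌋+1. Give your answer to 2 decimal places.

25.40

Sorted: 18.0, 18.2, 18.4, 22.7, 24.4, 26.9, 27.4, 29.6, 30.9, 31.0, 31.1, 33.9, 34.1, 35.6, 40.1, 42.1, 42.6, 43.4, 45.1, 45.8, 49.4, 50.9, 52.8.
n = 23.
r = 1 + (20/100)·(23 − 1) = 1 + 4.4 = 5.4.
Rank 5 is 24.4 and rank 6 is 26.9.
Interpolate: 24.4 + 0.4·(26.9 − 24.4) = 24.4 + 0.4·2.5 = 25.4.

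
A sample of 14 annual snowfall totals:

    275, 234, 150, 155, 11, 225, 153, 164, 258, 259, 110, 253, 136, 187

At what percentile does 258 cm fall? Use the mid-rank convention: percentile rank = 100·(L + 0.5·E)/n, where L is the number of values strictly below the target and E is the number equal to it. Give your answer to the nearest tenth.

82.1

Sorted: 11, 110, 136, 150, 153, 155, 164, 187, 225, 234, 253, 258, 259, 275.
Count below 258: L = 11; count equal: E = 1; n = 14.
Percentile rank = 100·(11 + 0.5·1)/14 = 100·11.5/14 = 82.14.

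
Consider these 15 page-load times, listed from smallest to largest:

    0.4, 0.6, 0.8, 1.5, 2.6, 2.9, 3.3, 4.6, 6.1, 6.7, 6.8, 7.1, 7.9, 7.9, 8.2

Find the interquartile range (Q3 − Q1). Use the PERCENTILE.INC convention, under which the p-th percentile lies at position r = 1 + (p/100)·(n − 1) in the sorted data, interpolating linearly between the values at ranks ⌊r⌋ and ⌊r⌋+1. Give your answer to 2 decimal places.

4.90

n = 15.
P25: r = 4.5; ranks 4–5 are 1.5, 2.6; interpolating gives 2.05.
P75: r = 11.5; ranks 11–12 are 6.8, 7.1; interpolating gives 6.95.
Difference: 6.95 − 2.05 = 4.9.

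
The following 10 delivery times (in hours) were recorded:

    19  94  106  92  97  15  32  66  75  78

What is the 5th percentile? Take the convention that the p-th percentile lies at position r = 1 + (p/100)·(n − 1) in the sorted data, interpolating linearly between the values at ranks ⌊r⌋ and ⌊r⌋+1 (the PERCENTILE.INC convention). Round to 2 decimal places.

Sorted: 15, 19, 32, 66, 75, 78, 92, 94, 97, 106.
n = 10.
r = 1 + (5/100)·(10 − 1) = 1 + 0.45 = 1.45.
Rank 1 is 15 and rank 2 is 19.
Interpolate: 15 + 0.45·(19 − 15) = 15 + 0.45·4 = 16.8.

16.80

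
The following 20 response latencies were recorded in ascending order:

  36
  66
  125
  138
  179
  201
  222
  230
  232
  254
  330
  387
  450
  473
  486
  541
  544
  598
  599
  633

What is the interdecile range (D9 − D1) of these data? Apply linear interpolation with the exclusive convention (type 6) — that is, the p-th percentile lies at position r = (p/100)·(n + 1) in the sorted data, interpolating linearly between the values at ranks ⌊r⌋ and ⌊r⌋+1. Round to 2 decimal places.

527.00

n = 20.
P10: r = 2.1; ranks 2–3 are 66, 125; interpolating gives 71.9.
P90: r = 18.9; ranks 18–19 are 598, 599; interpolating gives 598.9.
Difference: 598.9 − 71.9 = 527.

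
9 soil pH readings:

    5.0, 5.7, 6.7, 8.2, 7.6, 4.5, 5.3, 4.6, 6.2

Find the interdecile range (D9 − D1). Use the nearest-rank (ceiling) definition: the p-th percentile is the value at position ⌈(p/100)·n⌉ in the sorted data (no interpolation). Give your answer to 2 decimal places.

Sorted: 4.5, 4.6, 5.0, 5.3, 5.7, 6.2, 6.7, 7.6, 8.2.
n = 9.
P10: rank ⌈10/100·9⌉ = 1 → 4.5.
P90: rank ⌈90/100·9⌉ = 9 → 8.2.
Difference: 8.2 − 4.5 = 3.7.

3.70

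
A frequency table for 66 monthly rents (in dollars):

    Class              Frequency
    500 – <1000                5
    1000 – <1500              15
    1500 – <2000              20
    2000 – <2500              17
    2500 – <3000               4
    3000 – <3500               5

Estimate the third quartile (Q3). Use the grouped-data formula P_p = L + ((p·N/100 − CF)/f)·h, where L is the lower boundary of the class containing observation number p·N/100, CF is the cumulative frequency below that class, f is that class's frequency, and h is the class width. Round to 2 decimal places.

N = 66; target position k = 75/100 · 66 = 49.5.
Cumulative frequencies: 5, 20, 40, 57, 61, 66.
Observation 49.5 falls in the class 2000 – <2500.
L = 2000, CF = 40, f = 17, h = 500.
P75 = 2000 + ((49.5 − 40)/17)·500 = 2000 + 279.412 = 2279.41.

2279.41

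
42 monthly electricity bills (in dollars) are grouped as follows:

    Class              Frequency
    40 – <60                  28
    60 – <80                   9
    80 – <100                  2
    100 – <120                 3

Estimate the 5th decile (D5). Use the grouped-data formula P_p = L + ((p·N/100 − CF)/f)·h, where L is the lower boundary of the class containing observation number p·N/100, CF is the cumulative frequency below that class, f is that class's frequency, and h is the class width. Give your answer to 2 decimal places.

55.00

N = 42; target position k = 50/100 · 42 = 21.
Cumulative frequencies: 28, 37, 39, 42.
Observation 21 falls in the class 40 – <60.
L = 40, CF = 0, f = 28, h = 20.
P50 = 40 + ((21 − 0)/28)·20 = 40 + 15 = 55.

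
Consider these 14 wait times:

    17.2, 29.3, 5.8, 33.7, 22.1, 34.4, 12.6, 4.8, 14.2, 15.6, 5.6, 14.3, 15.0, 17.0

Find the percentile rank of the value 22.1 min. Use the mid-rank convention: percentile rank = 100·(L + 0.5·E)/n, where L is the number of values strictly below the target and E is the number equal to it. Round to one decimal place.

75.0

Sorted: 4.8, 5.6, 5.8, 12.6, 14.2, 14.3, 15.0, 15.6, 17.0, 17.2, 22.1, 29.3, 33.7, 34.4.
Count below 22.1: L = 10; count equal: E = 1; n = 14.
Percentile rank = 100·(10 + 0.5·1)/14 = 100·10.5/14 = 75.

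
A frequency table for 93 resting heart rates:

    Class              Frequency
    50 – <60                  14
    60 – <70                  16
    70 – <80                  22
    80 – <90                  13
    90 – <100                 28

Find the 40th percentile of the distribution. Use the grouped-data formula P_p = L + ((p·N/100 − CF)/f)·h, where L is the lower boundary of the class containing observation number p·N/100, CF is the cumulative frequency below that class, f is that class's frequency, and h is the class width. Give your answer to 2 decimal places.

N = 93; target position k = 40/100 · 93 = 37.2.
Cumulative frequencies: 14, 30, 52, 65, 93.
Observation 37.2 falls in the class 70 – <80.
L = 70, CF = 30, f = 22, h = 10.
P40 = 70 + ((37.2 − 30)/22)·10 = 70 + 3.27273 = 73.2727.

73.27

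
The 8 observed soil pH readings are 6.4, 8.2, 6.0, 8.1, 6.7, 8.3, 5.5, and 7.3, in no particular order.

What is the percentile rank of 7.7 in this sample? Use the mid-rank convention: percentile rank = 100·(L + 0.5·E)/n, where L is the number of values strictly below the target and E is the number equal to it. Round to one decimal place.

Sorted: 5.5, 6.0, 6.4, 6.7, 7.3, 8.1, 8.2, 8.3.
Count below 7.7: L = 5; count equal: E = 0; n = 8.
Percentile rank = 100·(5 + 0.5·0)/8 = 100·5/8 = 62.5.

62.5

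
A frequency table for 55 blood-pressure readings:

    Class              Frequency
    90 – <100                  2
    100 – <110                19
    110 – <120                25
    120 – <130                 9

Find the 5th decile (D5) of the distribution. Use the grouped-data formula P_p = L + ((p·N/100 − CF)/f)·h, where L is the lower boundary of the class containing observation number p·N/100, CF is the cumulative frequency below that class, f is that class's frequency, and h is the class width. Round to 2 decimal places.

112.60

N = 55; target position k = 50/100 · 55 = 27.5.
Cumulative frequencies: 2, 21, 46, 55.
Observation 27.5 falls in the class 110 – <120.
L = 110, CF = 21, f = 25, h = 10.
P50 = 110 + ((27.5 − 21)/25)·10 = 110 + 2.6 = 112.6.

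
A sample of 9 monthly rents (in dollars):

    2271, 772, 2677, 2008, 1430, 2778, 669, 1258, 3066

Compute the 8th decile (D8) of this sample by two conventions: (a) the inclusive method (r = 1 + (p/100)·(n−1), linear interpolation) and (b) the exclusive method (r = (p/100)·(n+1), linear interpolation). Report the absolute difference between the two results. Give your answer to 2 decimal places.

Sorted: 669, 772, 1258, 1430, 2008, 2271, 2677, 2778, 3066.
n = 9.
(a) r = 7.4; between ranks 7 (2677) and 8 (2778): 2717.4.
(b) r = 8 → value at rank 8 = 2778.
|2717.4 − 2778| = 60.6.

60.60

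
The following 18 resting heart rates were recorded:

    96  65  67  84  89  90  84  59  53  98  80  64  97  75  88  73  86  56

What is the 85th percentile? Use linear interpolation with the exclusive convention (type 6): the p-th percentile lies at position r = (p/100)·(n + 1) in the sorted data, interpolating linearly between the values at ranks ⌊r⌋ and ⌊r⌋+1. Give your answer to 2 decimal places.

96.15

Sorted: 53, 56, 59, 64, 65, 67, 73, 75, 80, 84, 84, 86, 88, 89, 90, 96, 97, 98.
n = 18.
r = (85/100)·(18 + 1) = 16.15.
Rank 16 is 96 and rank 17 is 97.
Interpolate: 96 + 0.15·(97 − 96) = 96 + 0.15·1 = 96.15.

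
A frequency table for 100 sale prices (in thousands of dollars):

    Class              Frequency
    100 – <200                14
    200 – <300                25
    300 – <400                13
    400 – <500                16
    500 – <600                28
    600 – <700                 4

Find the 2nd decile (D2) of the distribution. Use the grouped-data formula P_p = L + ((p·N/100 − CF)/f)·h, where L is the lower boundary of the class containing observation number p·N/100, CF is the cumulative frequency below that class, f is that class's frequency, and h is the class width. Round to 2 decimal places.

N = 100; target position k = 20/100 · 100 = 20.
Cumulative frequencies: 14, 39, 52, 68, 96, 100.
Observation 20 falls in the class 200 – <300.
L = 200, CF = 14, f = 25, h = 100.
P20 = 200 + ((20 − 14)/25)·100 = 200 + 24 = 224.

224.00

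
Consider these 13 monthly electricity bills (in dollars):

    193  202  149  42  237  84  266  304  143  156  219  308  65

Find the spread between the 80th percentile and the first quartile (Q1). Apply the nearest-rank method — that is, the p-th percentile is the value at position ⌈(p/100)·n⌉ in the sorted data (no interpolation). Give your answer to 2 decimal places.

Sorted: 42, 65, 84, 143, 149, 156, 193, 202, 219, 237, 266, 304, 308.
n = 13.
P25: rank ⌈25/100·13⌉ = 4 → 143.
P80: rank ⌈80/100·13⌉ = 11 → 266.
Difference: 266 − 143 = 123.

123.00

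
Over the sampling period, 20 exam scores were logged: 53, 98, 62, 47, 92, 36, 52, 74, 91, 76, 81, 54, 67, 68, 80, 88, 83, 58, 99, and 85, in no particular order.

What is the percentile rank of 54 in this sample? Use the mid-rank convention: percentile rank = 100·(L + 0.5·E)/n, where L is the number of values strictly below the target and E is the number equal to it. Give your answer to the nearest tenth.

22.5

Sorted: 36, 47, 52, 53, 54, 58, 62, 67, 68, 74, 76, 80, 81, 83, 85, 88, 91, 92, 98, 99.
Count below 54: L = 4; count equal: E = 1; n = 20.
Percentile rank = 100·(4 + 0.5·1)/20 = 100·4.5/20 = 22.5.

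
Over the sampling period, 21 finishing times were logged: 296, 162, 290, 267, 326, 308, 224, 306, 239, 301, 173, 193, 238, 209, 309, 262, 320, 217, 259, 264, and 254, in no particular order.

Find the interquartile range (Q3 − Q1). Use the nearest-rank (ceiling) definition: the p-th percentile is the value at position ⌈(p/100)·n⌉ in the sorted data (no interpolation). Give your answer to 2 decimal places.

77.00

Sorted: 162, 173, 193, 209, 217, 224, 238, 239, 254, 259, 262, 264, 267, 290, 296, 301, 306, 308, 309, 320, 326.
n = 21.
P25: rank ⌈25/100·21⌉ = 6 → 224.
P75: rank ⌈75/100·21⌉ = 16 → 301.
Difference: 301 − 224 = 77.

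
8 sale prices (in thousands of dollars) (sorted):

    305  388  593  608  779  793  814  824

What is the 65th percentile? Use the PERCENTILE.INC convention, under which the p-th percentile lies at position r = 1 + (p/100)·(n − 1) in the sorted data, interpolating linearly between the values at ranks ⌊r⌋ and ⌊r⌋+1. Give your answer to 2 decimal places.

786.70

n = 8.
r = 1 + (65/100)·(8 − 1) = 1 + 4.55 = 5.55.
Rank 5 is 779 and rank 6 is 793.
Interpolate: 779 + 0.55·(793 − 779) = 779 + 0.55·14 = 786.7.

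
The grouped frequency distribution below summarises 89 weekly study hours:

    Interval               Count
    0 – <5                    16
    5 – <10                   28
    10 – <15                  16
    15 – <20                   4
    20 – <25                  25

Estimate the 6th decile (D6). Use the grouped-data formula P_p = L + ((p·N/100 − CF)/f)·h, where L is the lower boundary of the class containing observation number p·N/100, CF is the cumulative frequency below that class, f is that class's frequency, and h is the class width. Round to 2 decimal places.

12.94

N = 89; target position k = 60/100 · 89 = 53.4.
Cumulative frequencies: 16, 44, 60, 64, 89.
Observation 53.4 falls in the class 10 – <15.
L = 10, CF = 44, f = 16, h = 5.
P60 = 10 + ((53.4 − 44)/16)·5 = 10 + 2.9375 = 12.9375.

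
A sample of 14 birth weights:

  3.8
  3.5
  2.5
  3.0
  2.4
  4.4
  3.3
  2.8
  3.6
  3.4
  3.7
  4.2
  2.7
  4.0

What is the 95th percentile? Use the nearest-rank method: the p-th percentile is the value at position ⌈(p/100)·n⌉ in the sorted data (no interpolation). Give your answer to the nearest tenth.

4.4

Sorted: 2.4, 2.5, 2.7, 2.8, 3.0, 3.3, 3.4, 3.5, 3.6, 3.7, 3.8, 4.0, 4.2, 4.4.
n = 14.
Position = ⌈95/100 · 14⌉ = ⌈13.3⌉ = 14.
The value at rank 14 is 4.4.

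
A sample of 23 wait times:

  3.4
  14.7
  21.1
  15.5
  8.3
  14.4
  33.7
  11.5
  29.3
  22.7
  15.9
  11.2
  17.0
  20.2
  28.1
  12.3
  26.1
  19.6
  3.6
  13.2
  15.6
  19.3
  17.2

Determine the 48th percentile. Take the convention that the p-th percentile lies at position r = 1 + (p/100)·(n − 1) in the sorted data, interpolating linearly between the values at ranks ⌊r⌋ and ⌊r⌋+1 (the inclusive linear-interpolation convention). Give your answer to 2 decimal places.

15.77

Sorted: 3.4, 3.6, 8.3, 11.2, 11.5, 12.3, 13.2, 14.4, 14.7, 15.5, 15.6, 15.9, 17.0, 17.2, 19.3, 19.6, 20.2, 21.1, 22.7, 26.1, 28.1, 29.3, 33.7.
n = 23.
r = 1 + (48/100)·(23 − 1) = 1 + 10.56 = 11.56.
Rank 11 is 15.6 and rank 12 is 15.9.
Interpolate: 15.6 + 0.56·(15.9 − 15.6) = 15.6 + 0.56·0.3 = 15.768.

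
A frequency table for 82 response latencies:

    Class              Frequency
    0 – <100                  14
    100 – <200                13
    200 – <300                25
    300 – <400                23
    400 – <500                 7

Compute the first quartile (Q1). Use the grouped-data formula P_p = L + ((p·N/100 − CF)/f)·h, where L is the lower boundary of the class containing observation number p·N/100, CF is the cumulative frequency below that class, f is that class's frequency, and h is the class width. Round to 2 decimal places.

N = 82; target position k = 25/100 · 82 = 20.5.
Cumulative frequencies: 14, 27, 52, 75, 82.
Observation 20.5 falls in the class 100 – <200.
L = 100, CF = 14, f = 13, h = 100.
P25 = 100 + ((20.5 − 14)/13)·100 = 100 + 50 = 150.

150.00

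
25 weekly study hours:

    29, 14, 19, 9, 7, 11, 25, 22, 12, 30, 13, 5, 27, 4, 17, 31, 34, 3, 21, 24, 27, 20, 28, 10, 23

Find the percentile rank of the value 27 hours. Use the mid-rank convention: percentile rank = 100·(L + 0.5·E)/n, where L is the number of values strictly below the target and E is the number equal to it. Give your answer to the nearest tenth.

76.0

Sorted: 3, 4, 5, 7, 9, 10, 11, 12, 13, 14, 17, 19, 20, 21, 22, 23, 24, 25, 27, 27, 28, 29, 30, 31, 34.
Count below 27: L = 18; count equal: E = 2; n = 25.
Percentile rank = 100·(18 + 0.5·2)/25 = 100·19/25 = 76.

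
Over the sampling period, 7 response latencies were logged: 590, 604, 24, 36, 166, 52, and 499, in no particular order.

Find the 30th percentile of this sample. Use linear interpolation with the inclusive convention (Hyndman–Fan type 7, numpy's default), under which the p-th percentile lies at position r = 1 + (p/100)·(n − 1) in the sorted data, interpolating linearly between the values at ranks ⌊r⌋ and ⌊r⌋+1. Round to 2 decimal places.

48.80

Sorted: 24, 36, 52, 166, 499, 590, 604.
n = 7.
r = 1 + (30/100)·(7 − 1) = 1 + 1.8 = 2.8.
Rank 2 is 36 and rank 3 is 52.
Interpolate: 36 + 0.8·(52 − 36) = 36 + 0.8·16 = 48.8.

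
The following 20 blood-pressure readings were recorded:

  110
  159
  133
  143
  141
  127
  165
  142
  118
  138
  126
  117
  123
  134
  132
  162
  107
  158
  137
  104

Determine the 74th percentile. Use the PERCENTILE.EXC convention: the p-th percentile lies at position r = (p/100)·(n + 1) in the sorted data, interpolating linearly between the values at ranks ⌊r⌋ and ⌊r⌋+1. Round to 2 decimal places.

Sorted: 104, 107, 110, 117, 118, 123, 126, 127, 132, 133, 134, 137, 138, 141, 142, 143, 158, 159, 162, 165.
n = 20.
r = (74/100)·(20 + 1) = 15.54.
Rank 15 is 142 and rank 16 is 143.
Interpolate: 142 + 0.54·(143 − 142) = 142 + 0.54·1 = 142.54.

142.54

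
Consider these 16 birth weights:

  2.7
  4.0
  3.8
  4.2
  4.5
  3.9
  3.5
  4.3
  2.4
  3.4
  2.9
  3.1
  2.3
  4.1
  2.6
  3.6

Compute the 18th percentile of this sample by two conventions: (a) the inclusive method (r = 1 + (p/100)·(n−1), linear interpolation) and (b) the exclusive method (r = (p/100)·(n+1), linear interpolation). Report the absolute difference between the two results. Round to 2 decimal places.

Sorted: 2.3, 2.4, 2.6, 2.7, 2.9, 3.1, 3.4, 3.5, 3.6, 3.8, 3.9, 4.0, 4.1, 4.2, 4.3, 4.5.
n = 16.
(a) r = 3.7; between ranks 3 (2.6) and 4 (2.7): 2.67.
(b) r = 3.06; between ranks 3 (2.6) and 4 (2.7): 2.606.
|2.67 − 2.606| = 0.064.

0.06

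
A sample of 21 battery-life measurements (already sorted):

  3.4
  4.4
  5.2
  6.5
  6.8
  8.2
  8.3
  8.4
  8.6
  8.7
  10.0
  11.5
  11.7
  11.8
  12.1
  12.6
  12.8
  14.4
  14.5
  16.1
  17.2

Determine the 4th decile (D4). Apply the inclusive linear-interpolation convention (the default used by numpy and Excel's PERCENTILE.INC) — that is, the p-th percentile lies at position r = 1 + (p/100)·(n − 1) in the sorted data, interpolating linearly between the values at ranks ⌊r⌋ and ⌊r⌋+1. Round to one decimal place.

n = 21.
r = 1 + (40/100)·(21 − 1) = 1 + 8 = 9.
r is an integer, so P40 is the value at rank 9: 8.6.

8.6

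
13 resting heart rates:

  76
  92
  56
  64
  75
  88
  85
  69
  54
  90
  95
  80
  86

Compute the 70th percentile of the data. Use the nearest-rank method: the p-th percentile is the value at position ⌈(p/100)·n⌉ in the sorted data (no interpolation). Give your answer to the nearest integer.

Sorted: 54, 56, 64, 69, 75, 76, 80, 85, 86, 88, 90, 92, 95.
n = 13.
Position = ⌈70/100 · 13⌉ = ⌈9.1⌉ = 10.
The value at rank 10 is 88.

88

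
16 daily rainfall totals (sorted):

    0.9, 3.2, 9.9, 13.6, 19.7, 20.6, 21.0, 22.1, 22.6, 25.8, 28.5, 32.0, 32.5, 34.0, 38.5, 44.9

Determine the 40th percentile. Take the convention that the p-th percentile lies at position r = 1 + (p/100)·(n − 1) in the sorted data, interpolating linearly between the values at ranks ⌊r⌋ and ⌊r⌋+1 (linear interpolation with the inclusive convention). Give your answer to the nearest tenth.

n = 16.
r = 1 + (40/100)·(16 − 1) = 1 + 6 = 7.
r is an integer, so P40 is the value at rank 7: 21.0.

21.0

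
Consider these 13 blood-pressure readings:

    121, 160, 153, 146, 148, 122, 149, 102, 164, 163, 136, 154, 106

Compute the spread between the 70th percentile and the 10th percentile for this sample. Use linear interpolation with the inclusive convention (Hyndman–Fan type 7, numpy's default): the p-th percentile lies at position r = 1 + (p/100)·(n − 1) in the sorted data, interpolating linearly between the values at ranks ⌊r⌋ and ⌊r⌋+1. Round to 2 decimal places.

44.40

Sorted: 102, 106, 121, 122, 136, 146, 148, 149, 153, 154, 160, 163, 164.
n = 13.
P10: r = 2.2; ranks 2–3 are 106, 121; interpolating gives 109.
P70: r = 9.4; ranks 9–10 are 153, 154; interpolating gives 153.4.
Difference: 153.4 − 109 = 44.4.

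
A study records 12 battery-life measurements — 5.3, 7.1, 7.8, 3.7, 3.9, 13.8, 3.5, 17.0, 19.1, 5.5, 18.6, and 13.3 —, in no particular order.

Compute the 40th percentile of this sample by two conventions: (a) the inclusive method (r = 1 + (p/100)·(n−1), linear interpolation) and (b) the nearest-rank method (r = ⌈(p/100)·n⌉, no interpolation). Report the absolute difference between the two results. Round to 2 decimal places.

0.64

Sorted: 3.5, 3.7, 3.9, 5.3, 5.5, 7.1, 7.8, 13.3, 13.8, 17.0, 18.6, 19.1.
n = 12.
(a) r = 5.4; between ranks 5 (5.5) and 6 (7.1): 6.14.
(b) the nearest-rank method: rank 5 → 5.5.
|6.14 − 5.5| = 0.64.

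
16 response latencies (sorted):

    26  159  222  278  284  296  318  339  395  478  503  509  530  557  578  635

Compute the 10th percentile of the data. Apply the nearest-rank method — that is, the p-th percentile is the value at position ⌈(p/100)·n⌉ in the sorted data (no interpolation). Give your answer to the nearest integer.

n = 16.
Position = ⌈10/100 · 16⌉ = ⌈1.6⌉ = 2.
The value at rank 2 is 159.

159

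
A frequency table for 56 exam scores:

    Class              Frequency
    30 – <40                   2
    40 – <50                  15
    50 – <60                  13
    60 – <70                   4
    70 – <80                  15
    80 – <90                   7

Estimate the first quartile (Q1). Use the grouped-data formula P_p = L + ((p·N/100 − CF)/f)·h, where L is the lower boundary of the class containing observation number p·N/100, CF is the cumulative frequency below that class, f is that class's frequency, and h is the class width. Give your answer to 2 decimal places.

N = 56; target position k = 25/100 · 56 = 14.
Cumulative frequencies: 2, 17, 30, 34, 49, 56.
Observation 14 falls in the class 40 – <50.
L = 40, CF = 2, f = 15, h = 10.
P25 = 40 + ((14 − 2)/15)·10 = 40 + 8 = 48.

48.00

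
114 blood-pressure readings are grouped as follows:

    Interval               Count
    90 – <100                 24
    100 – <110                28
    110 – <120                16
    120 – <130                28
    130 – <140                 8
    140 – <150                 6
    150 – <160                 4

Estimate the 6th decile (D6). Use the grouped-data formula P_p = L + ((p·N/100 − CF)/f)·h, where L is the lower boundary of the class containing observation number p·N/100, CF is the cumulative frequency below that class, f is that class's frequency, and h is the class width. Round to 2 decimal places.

N = 114; target position k = 60/100 · 114 = 68.4.
Cumulative frequencies: 24, 52, 68, 96, 104, 110, 114.
Observation 68.4 falls in the class 120 – <130.
L = 120, CF = 68, f = 28, h = 10.
P60 = 120 + ((68.4 − 68)/28)·10 = 120 + 0.142857 = 120.143.

120.14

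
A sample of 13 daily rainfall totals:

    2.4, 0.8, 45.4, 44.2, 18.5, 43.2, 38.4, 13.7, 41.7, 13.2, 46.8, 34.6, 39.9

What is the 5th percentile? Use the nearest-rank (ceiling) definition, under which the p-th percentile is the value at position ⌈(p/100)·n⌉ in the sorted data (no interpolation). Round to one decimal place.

Sorted: 0.8, 2.4, 13.2, 13.7, 18.5, 34.6, 38.4, 39.9, 41.7, 43.2, 44.2, 45.4, 46.8.
n = 13.
Position = ⌈5/100 · 13⌉ = ⌈0.65⌉ = 1.
The value at rank 1 is 0.8.

0.8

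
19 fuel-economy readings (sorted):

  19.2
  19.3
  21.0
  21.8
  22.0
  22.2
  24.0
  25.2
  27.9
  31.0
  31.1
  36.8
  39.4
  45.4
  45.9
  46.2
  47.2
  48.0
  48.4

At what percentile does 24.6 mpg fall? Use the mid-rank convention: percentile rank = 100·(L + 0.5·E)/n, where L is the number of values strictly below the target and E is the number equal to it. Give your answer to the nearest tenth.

Count below 24.6: L = 7; count equal: E = 0; n = 19.
Percentile rank = 100·(7 + 0.5·0)/19 = 100·7/19 = 36.84.

36.8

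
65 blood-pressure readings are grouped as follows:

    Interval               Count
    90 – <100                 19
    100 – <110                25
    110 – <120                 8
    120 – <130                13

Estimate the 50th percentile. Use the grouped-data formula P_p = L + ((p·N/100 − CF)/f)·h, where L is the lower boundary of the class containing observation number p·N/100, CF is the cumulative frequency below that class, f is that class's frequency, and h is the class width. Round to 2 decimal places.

N = 65; target position k = 50/100 · 65 = 32.5.
Cumulative frequencies: 19, 44, 52, 65.
Observation 32.5 falls in the class 100 – <110.
L = 100, CF = 19, f = 25, h = 10.
P50 = 100 + ((32.5 − 19)/25)·10 = 100 + 5.4 = 105.4.

105.40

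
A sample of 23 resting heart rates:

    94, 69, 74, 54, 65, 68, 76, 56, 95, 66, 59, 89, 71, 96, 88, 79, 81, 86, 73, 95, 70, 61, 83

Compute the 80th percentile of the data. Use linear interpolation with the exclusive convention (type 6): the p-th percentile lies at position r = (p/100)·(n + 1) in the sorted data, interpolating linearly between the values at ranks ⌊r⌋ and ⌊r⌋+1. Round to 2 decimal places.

Sorted: 54, 56, 59, 61, 65, 66, 68, 69, 70, 71, 73, 74, 76, 79, 81, 83, 86, 88, 89, 94, 95, 95, 96.
n = 23.
r = (80/100)·(23 + 1) = 19.2.
Rank 19 is 89 and rank 20 is 94.
Interpolate: 89 + 0.2·(94 − 89) = 89 + 0.2·5 = 90.

90.00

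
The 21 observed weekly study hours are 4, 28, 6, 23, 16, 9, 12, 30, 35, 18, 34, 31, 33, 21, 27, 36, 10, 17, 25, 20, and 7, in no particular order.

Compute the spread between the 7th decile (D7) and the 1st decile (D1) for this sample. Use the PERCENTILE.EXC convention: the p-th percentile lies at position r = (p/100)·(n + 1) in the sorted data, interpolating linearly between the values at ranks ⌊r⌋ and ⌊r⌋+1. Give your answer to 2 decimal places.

Sorted: 4, 6, 7, 9, 10, 12, 16, 17, 18, 20, 21, 23, 25, 27, 28, 30, 31, 33, 34, 35, 36.
n = 21.
P10: r = 2.2; ranks 2–3 are 6, 7; interpolating gives 6.2.
P70: r = 15.4; ranks 15–16 are 28, 30; interpolating gives 28.8.
Difference: 28.8 − 6.2 = 22.6.

22.60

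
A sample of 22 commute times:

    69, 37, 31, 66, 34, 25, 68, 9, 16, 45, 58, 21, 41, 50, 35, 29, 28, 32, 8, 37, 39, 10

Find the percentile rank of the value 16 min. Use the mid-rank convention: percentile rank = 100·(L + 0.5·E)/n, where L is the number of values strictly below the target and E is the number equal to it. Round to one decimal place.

15.9

Sorted: 8, 9, 10, 16, 21, 25, 28, 29, 31, 32, 34, 35, 37, 37, 39, 41, 45, 50, 58, 66, 68, 69.
Count below 16: L = 3; count equal: E = 1; n = 22.
Percentile rank = 100·(3 + 0.5·1)/22 = 100·3.5/22 = 15.91.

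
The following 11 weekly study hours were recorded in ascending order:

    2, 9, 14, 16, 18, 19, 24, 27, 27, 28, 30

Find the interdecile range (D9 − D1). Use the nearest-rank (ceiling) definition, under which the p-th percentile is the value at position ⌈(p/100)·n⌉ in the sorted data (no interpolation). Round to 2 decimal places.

n = 11.
P10: rank ⌈10/100·11⌉ = 2 → 9.
P90: rank ⌈90/100·11⌉ = 10 → 28.
Difference: 28 − 9 = 19.

19.00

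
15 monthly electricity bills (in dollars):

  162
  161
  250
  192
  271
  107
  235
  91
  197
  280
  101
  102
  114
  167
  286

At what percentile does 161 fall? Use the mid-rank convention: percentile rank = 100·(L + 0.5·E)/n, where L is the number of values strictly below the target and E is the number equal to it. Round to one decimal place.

Sorted: 91, 101, 102, 107, 114, 161, 162, 167, 192, 197, 235, 250, 271, 280, 286.
Count below 161: L = 5; count equal: E = 1; n = 15.
Percentile rank = 100·(5 + 0.5·1)/15 = 100·5.5/15 = 36.67.

36.7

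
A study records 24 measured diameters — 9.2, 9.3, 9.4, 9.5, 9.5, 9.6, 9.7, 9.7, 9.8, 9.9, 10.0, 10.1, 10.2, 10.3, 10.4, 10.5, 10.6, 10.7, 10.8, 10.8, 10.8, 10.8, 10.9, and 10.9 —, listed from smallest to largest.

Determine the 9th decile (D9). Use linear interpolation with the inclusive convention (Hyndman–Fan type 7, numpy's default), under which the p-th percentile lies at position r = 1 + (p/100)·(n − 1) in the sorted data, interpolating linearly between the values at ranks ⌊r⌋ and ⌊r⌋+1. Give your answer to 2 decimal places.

n = 24.
r = 1 + (90/100)·(24 − 1) = 1 + 20.7 = 21.7.
Rank 21 is 10.8 and rank 22 is 10.8.
Interpolate: 10.8 + 0.7·(10.8 − 10.8) = 10.8 + 0.7·0 = 10.8.

10.80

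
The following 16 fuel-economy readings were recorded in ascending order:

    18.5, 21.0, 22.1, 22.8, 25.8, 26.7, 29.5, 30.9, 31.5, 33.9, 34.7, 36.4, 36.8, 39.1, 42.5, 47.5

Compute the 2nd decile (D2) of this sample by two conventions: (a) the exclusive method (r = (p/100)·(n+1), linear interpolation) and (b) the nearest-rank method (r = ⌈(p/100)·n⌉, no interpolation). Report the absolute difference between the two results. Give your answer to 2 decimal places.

0.42

n = 16.
(a) r = 3.4; between ranks 3 (22.1) and 4 (22.8): 22.38.
(b) the nearest-rank method: rank 4 → 22.8.
|22.38 − 22.8| = 0.42.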